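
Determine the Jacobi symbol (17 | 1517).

1

Reciprocity: 17 ≡ 1 and 1517 ≡ 1 (mod 4), so (17/1517) = +(1517/17).
Reduce top mod 17: now compute (4/17).
Pull out 2^2: since 17 ≡ 1 (mod 8), (2/17) = +1, so (2/17)^2 = +1.
Reached (1/17) = 1. Collecting the sign flips along the way, the symbol is +1.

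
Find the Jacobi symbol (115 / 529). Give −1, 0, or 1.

Reciprocity: 115 ≡ 3 and 529 ≡ 1 (mod 4), so (115/529) = +(529/115).
Reduce top mod 115: now compute (69/115).
Reciprocity: 69 ≡ 1 and 115 ≡ 3 (mod 4), so (69/115) = +(115/69).
Reduce top mod 69: now compute (46/69).
Pull out 2: since 69 ≡ 5 (mod 8), (2/69) = -1.
Reciprocity: 23 ≡ 3 and 69 ≡ 1 (mod 4), so (23/69) = +(69/23).
Reduce top mod 23: now compute (0/23).
Top reduces to 0: gcd > 1, so the symbol is 0.

0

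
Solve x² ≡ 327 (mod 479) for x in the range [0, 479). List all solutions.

Since 479 ≡ 3 (mod 4), a square root of 327 is 327^((479+1)/4) = 327^120 mod 479.
Repeated squaring: 327^2≡112, 327^4≡90, 327^8≡436, 327^16≡412, 327^32≡178, 327^64≡70 (mod 479).
327^120 = 327^(64+32+16+8) ≡ 42 (mod 479).
Check: 42² = 1764 ≡ 327 (mod 479). The two roots are 42 and 437.

42, 437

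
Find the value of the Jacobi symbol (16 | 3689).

1

Pull out 2^4: since 3689 ≡ 1 (mod 8), (2/3689) = +1, so (2/3689)^4 = +1.
Reached (1/3689) = 1. Collecting the sign flips along the way, the symbol is +1.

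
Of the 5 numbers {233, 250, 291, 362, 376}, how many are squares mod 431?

2

(233/431) = -1 → non-residue.
(250/431) = +1 → QR.
(291/431) = +1 → QR.
(362/431) = -1 → non-residue.
(376/431) = -1 → non-residue.
Total quadratic residues among the 5: 2.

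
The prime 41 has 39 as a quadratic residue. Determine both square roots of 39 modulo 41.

41 ≡ 1 (mod 4), so we find a root by search.
Trying successive values, 11² = 121 ≡ 39 (mod 41). The other root is 41 − 11 = 30.

11, 30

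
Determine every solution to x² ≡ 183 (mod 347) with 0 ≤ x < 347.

71, 276

Since 347 ≡ 3 (mod 4), a square root of 183 is 183^((347+1)/4) = 183^87 mod 347.
Repeated squaring: 183^2≡177, 183^4≡99, 183^8≡85, 183^16≡285, 183^32≡27, 183^64≡35 (mod 347).
183^87 = 183^(64+16+4+2+1) ≡ 71 (mod 347).
Check: 71² = 5041 ≡ 183 (mod 347). The two roots are 71 and 276.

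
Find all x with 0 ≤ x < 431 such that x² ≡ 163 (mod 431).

Since 431 ≡ 3 (mod 4), a square root of 163 is 163^((431+1)/4) = 163^108 mod 431.
Repeated squaring: 163^2≡278, 163^4≡135, 163^8≡123, 163^16≡44, 163^32≡212, 163^64≡120 (mod 431).
163^108 = 163^(64+32+8+4) ≡ 342 (mod 431).
Check: 342² = 116964 ≡ 163 (mod 431). The two roots are 89 and 342.

89, 342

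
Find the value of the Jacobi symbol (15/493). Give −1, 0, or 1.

Reciprocity: 15 ≡ 3 and 493 ≡ 1 (mod 4), so (15/493) = +(493/15).
Reduce top mod 15: now compute (13/15).
Reciprocity: 13 ≡ 1 and 15 ≡ 3 (mod 4), so (13/15) = +(15/13).
Reduce top mod 13: now compute (2/13).
Pull out 2: since 13 ≡ 5 (mod 8), (2/13) = -1.
Reached (1/13) = 1. Collecting the sign flips along the way, the symbol is -1.

-1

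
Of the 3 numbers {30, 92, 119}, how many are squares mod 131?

(30/131) = -1 → non-residue.
(92/131) = -1 → non-residue.
(119/131) = -1 → non-residue.
Total quadratic residues among the 3: 0.

0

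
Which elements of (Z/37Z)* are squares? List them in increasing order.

1,3,4,7,9,10,11,12,16,21,25,26,27,28,30,33,34,36

Square k = 1,…,18 (k and 37−k give the same square):
1²=1, 2²=4, 3²=9, 4²=16, 5²=25, 6²=36, 7²≡12, 8²≡27, 9²≡7, 10²≡26, 11²≡10, 12²≡33, 13²≡21, 14²≡11, 15²≡3, 16²≡34, 17²≡30, 18²≡28 (mod 37).
So the quadratic residues mod 37 are {1, 3, 4, 7, 9, 10, 11, 12, 16, 21, 25, 26, 27, 28, 30, 33, 34, 36}.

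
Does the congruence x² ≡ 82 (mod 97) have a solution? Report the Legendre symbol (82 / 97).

Euler's criterion: (82/97) ≡ 82^48 (mod 97).
82^2 ≡ 31 (mod 97)
82^4 ≡ 88 (mod 97)
82^8 ≡ 81 (mod 97)
82^16 ≡ 62 (mod 97)
82^32 ≡ 61 (mod 97)
82^48 = 82^(32+16) ≡ 96 (mod 97).
Result is 96 ≡ −1, so (82/97) = −1.

-1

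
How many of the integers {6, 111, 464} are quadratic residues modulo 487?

(6/487) = -1 → non-residue.
(111/487) = +1 → QR.
(464/487) = +1 → QR.
Total quadratic residues among the 3: 2.

2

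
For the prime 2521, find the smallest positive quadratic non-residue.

(2/2521) = +1, so 2 is a residue.
(3/2521) = +1, so 3 is a residue.
(4/2521) = +1, so 4 is a residue.
(5/2521) = +1, so 5 is a residue.
(6/2521) = +1, so 6 is a residue.
(7/2521) = +1, so 7 is a residue.
(8/2521) = +1, so 8 is a residue.
(9/2521) = +1, so 9 is a residue.
(10/2521) = +1, so 10 is a residue.
(11/2521) = −1, so 11 is the smallest positive non-residue mod 2521.

11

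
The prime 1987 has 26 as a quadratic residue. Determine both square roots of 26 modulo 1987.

Since 1987 ≡ 3 (mod 4), a square root of 26 is 26^((1987+1)/4) = 26^497 mod 1987.
Repeated squaring: 26^2≡676, 26^4≡1953, 26^8≡1156, 26^16≡1072, 26^32≡698, 26^64≡389, 26^128≡309, 26^256≡105 (mod 1987).
26^497 = 26^(256+128+64+32+16+1) ≡ 1576 (mod 1987).
Check: 1576² = 2483776 ≡ 26 (mod 1987). The two roots are 411 and 1576.

411, 1576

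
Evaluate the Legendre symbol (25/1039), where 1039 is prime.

Euler's criterion: (25/1039) ≡ 25^519 (mod 1039).
25^2 ≡ 625 (mod 1039)
25^4 ≡ 1000 (mod 1039)
25^8 ≡ 482 (mod 1039)
25^16 ≡ 627 (mod 1039)
25^32 ≡ 387 (mod 1039)
25^64 ≡ 153 (mod 1039)
25^128 ≡ 551 (mod 1039)
25^256 ≡ 213 (mod 1039)
25^512 ≡ 692 (mod 1039)
25^519 = 25^(512+4+2+1) ≡ 1 (mod 1039).
Result is 1, so (25/1039) = 1.

1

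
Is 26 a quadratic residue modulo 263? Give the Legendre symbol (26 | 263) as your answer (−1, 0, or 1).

Euler's criterion: (26/263) ≡ 26^131 (mod 263).
26^2 ≡ 150 (mod 263)
26^4 ≡ 145 (mod 263)
26^8 ≡ 248 (mod 263)
26^16 ≡ 225 (mod 263)
26^32 ≡ 129 (mod 263)
26^64 ≡ 72 (mod 263)
26^128 ≡ 187 (mod 263)
26^131 = 26^(128+2+1) ≡ 1 (mod 263).
Result is 1, so (26/263) = 1.

1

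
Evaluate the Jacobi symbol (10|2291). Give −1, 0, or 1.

-1

Pull out 2: since 2291 ≡ 3 (mod 8), (2/2291) = -1.
Reciprocity: 5 ≡ 1 and 2291 ≡ 3 (mod 4), so (5/2291) = +(2291/5).
Reduce top mod 5: now compute (1/5).
Reached (1/5) = 1. Collecting the sign flips along the way, the symbol is -1.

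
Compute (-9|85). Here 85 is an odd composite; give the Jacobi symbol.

1

First reduce: -9 ≡ 76 (mod 85).
Pull out 2^2: since 85 ≡ 5 (mod 8), (2/85) = -1, so (2/85)^2 = +1.
Reciprocity: 19 ≡ 3 and 85 ≡ 1 (mod 4), so (19/85) = +(85/19).
Reduce top mod 19: now compute (9/19).
Reciprocity: 9 ≡ 1 and 19 ≡ 3 (mod 4), so (9/19) = +(19/9).
Reduce top mod 9: now compute (1/9).
Reached (1/9) = 1. Collecting the sign flips along the way, the symbol is +1.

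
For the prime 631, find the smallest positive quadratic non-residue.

3

(2/631) = +1, so 2 is a residue.
(3/631) = −1, so 3 is the smallest positive non-residue mod 631.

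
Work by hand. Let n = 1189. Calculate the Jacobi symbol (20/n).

1

Pull out 2^2: since 1189 ≡ 5 (mod 8), (2/1189) = -1, so (2/1189)^2 = +1.
Reciprocity: 5 ≡ 1 and 1189 ≡ 1 (mod 4), so (5/1189) = +(1189/5).
Reduce top mod 5: now compute (4/5).
Pull out 2^2: since 5 ≡ 5 (mod 8), (2/5) = -1, so (2/5)^2 = +1.
Reached (1/5) = 1. Collecting the sign flips along the way, the symbol is +1.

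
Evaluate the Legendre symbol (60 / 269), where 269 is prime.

Pull out 2^2: since 269 ≡ 5 (mod 8), (2/269) = -1, so (2/269)^2 = +1.
Reciprocity: 15 ≡ 3 and 269 ≡ 1 (mod 4), so (15/269) = +(269/15).
Reduce top mod 15: now compute (14/15).
Pull out 2: since 15 ≡ 7 (mod 8), (2/15) = +1.
Reciprocity: 7 ≡ 3 and 15 ≡ 3 (mod 4), so (7/15) = −(15/7).
Reduce top mod 7: now compute (1/7).
Reached (1/7) = 1. Collecting the sign flips along the way, the symbol is -1.

-1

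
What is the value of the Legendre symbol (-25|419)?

First reduce: -25 ≡ 394 (mod 419).
Pull out 2: since 419 ≡ 3 (mod 8), (2/419) = -1.
Reciprocity: 197 ≡ 1 and 419 ≡ 3 (mod 4), so (197/419) = +(419/197).
Reduce top mod 197: now compute (25/197).
Reciprocity: 25 ≡ 1 and 197 ≡ 1 (mod 4), so (25/197) = +(197/25).
Reduce top mod 25: now compute (22/25).
Pull out 2: since 25 ≡ 1 (mod 8), (2/25) = +1.
Reciprocity: 11 ≡ 3 and 25 ≡ 1 (mod 4), so (11/25) = +(25/11).
Reduce top mod 11: now compute (3/11).
Reciprocity: 3 ≡ 3 and 11 ≡ 3 (mod 4), so (3/11) = −(11/3).
Reduce top mod 3: now compute (2/3).
Pull out 2: since 3 ≡ 3 (mod 8), (2/3) = -1.
Reached (1/3) = 1. Collecting the sign flips along the way, the symbol is -1.

-1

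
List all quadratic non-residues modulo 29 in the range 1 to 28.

Square k = 1,…,14 (k and 29−k give the same square):
1²=1, 2²=4, 3²=9, 4²=16, 5²=25, 6²≡7, 7²≡20, 8²≡6, 9²≡23, 10²≡13, 11²≡5, 12²≡28, 13²≡24, 14²≡22 (mod 29).
The residues are {1, 4, 5, 6, 7, 9, 13, 16, 20, 22, 23, 24, 25, 28}; the non-residues are the remaining 14 nonzero classes.

2, 3, 8, 10, 11, 12, 14, 15, 17, 18, 19, 21, 26, 27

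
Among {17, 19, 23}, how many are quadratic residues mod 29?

(17/29) = -1 → non-residue.
(19/29) = -1 → non-residue.
(23/29) = +1 → QR.
Total quadratic residues among the 3: 1.

1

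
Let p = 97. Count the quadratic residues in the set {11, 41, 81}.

(11/97) = +1 → QR.
(41/97) = -1 → non-residue.
(81/97) = +1 → QR.
Total quadratic residues among the 3: 2.

2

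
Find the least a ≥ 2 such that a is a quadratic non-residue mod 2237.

2

(2/2237) = −1, so 2 is the smallest positive non-residue mod 2237.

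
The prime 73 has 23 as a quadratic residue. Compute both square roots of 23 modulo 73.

73 ≡ 1 (mod 4), so we find a root by search.
Trying successive values, 13² = 169 ≡ 23 (mod 73). The other root is 73 − 13 = 60.

13, 60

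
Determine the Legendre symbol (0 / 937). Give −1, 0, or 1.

Top reduces to 0: gcd > 1, so the symbol is 0.

0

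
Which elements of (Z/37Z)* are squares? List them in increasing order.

1, 3, 4, 7, 9, 10, 11, 12, 16, 21, 25, 26, 27, 28, 30, 33, 34, 36

Square k = 1,…,18 (k and 37−k give the same square):
1²=1, 2²=4, 3²=9, 4²=16, 5²=25, 6²=36, 7²≡12, 8²≡27, 9²≡7, 10²≡26, 11²≡10, 12²≡33, 13²≡21, 14²≡11, 15²≡3, 16²≡34, 17²≡30, 18²≡28 (mod 37).
So the quadratic residues mod 37 are {1, 3, 4, 7, 9, 10, 11, 12, 16, 21, 25, 26, 27, 28, 30, 33, 34, 36}.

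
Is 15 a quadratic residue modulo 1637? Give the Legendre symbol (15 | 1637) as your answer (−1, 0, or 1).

1

Reciprocity: 15 ≡ 3 and 1637 ≡ 1 (mod 4), so (15/1637) = +(1637/15).
Reduce top mod 15: now compute (2/15).
Pull out 2: since 15 ≡ 7 (mod 8), (2/15) = +1.
Reached (1/15) = 1. Collecting the sign flips along the way, the symbol is +1.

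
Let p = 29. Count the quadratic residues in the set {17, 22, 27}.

(17/29) = -1 → non-residue.
(22/29) = +1 → QR.
(27/29) = -1 → non-residue.
Total quadratic residues among the 3: 1.

1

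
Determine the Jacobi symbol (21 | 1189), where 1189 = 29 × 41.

-1

Reciprocity: 21 ≡ 1 and 1189 ≡ 1 (mod 4), so (21/1189) = +(1189/21).
Reduce top mod 21: now compute (13/21).
Reciprocity: 13 ≡ 1 and 21 ≡ 1 (mod 4), so (13/21) = +(21/13).
Reduce top mod 13: now compute (8/13).
Pull out 2^3: since 13 ≡ 5 (mod 8), (2/13) = -1, so (2/13)^3 = -1.
Reached (1/13) = 1. Collecting the sign flips along the way, the symbol is -1.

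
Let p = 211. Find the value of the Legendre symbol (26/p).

-1

Euler's criterion: (26/211) ≡ 26^105 (mod 211).
26^2 ≡ 43 (mod 211)
26^4 ≡ 161 (mod 211)
26^8 ≡ 179 (mod 211)
26^16 ≡ 180 (mod 211)
26^32 ≡ 117 (mod 211)
26^64 ≡ 185 (mod 211)
26^105 = 26^(64+32+8+1) ≡ 210 (mod 211).
Result is 210 ≡ −1, so (26/211) = −1.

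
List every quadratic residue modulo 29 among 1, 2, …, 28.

Square k = 1,…,14 (k and 29−k give the same square):
1²=1, 2²=4, 3²=9, 4²=16, 5²=25, 6²≡7, 7²≡20, 8²≡6, 9²≡23, 10²≡13, 11²≡5, 12²≡28, 13²≡24, 14²≡22 (mod 29).
So the quadratic residues mod 29 are {1, 4, 5, 6, 7, 9, 13, 16, 20, 22, 23, 24, 25, 28}.

1, 4, 5, 6, 7, 9, 13, 16, 20, 22, 23, 24, 25, 28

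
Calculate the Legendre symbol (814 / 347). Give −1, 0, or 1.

1

Euler's criterion: (814/347) ≡ 120^173 (mod 347).
120^2 ≡ 173 (mod 347)
120^4 ≡ 87 (mod 347)
120^8 ≡ 282 (mod 347)
120^16 ≡ 61 (mod 347)
120^32 ≡ 251 (mod 347)
120^64 ≡ 194 (mod 347)
120^128 ≡ 160 (mod 347)
120^173 = 120^(128+32+8+4+1) ≡ 1 (mod 347).
Result is 1, so (814/347) = 1.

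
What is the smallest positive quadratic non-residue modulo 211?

(2/211) = −1, so 2 is the smallest positive non-residue mod 211.

2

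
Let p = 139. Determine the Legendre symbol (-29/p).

First reduce: -29 ≡ 110 (mod 139).
Pull out 2: since 139 ≡ 3 (mod 8), (2/139) = -1.
Reciprocity: 55 ≡ 3 and 139 ≡ 3 (mod 4), so (55/139) = −(139/55).
Reduce top mod 55: now compute (29/55).
Reciprocity: 29 ≡ 1 and 55 ≡ 3 (mod 4), so (29/55) = +(55/29).
Reduce top mod 29: now compute (26/29).
Pull out 2: since 29 ≡ 5 (mod 8), (2/29) = -1.
Reciprocity: 13 ≡ 1 and 29 ≡ 1 (mod 4), so (13/29) = +(29/13).
Reduce top mod 13: now compute (3/13).
Reciprocity: 3 ≡ 3 and 13 ≡ 1 (mod 4), so (3/13) = +(13/3).
Reduce top mod 3: now compute (1/3).
Reached (1/3) = 1. Collecting the sign flips along the way, the symbol is -1.

-1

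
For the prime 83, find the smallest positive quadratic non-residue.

2

(2/83) = −1, so 2 is the smallest positive non-residue mod 83.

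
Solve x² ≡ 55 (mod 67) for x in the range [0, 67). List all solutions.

Since 67 ≡ 3 (mod 4), a square root of 55 is 55^((67+1)/4) = 55^17 mod 67.
Repeated squaring: 55^2≡10, 55^4≡33, 55^8≡17, 55^16≡21 (mod 67).
55^17 = 55^(16+1) ≡ 16 (mod 67).
Check: 16² = 256 ≡ 55 (mod 67). The two roots are 16 and 51.

16, 51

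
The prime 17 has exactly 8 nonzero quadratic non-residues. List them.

3,5,6,7,10,11,12,14

Square k = 1,…,8 (k and 17−k give the same square):
1²=1, 2²=4, 3²=9, 4²=16, 5²≡8, 6²≡2, 7²≡15, 8²≡13 (mod 17).
The residues are {1, 2, 4, 8, 9, 13, 15, 16}; the non-residues are the remaining 8 nonzero classes.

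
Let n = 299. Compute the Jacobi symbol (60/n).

Pull out 2^2: since 299 ≡ 3 (mod 8), (2/299) = -1, so (2/299)^2 = +1.
Reciprocity: 15 ≡ 3 and 299 ≡ 3 (mod 4), so (15/299) = −(299/15).
Reduce top mod 15: now compute (14/15).
Pull out 2: since 15 ≡ 7 (mod 8), (2/15) = +1.
Reciprocity: 7 ≡ 3 and 15 ≡ 3 (mod 4), so (7/15) = −(15/7).
Reduce top mod 7: now compute (1/7).
Reached (1/7) = 1. Collecting the sign flips along the way, the symbol is +1.

1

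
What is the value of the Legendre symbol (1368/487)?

Euler's criterion: (1368/487) ≡ 394^243 (mod 487).
394^2 ≡ 370 (mod 487)
394^4 ≡ 53 (mod 487)
394^8 ≡ 374 (mod 487)
394^16 ≡ 107 (mod 487)
394^32 ≡ 248 (mod 487)
394^64 ≡ 142 (mod 487)
394^128 ≡ 197 (mod 487)
394^243 = 394^(128+64+32+16+2+1) ≡ 1 (mod 487).
Result is 1, so (1368/487) = 1.

1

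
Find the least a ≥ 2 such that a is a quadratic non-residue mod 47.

5

(2/47) = +1, so 2 is a residue.
(3/47) = +1, so 3 is a residue.
(4/47) = +1, so 4 is a residue.
(5/47) = −1, so 5 is the smallest positive non-residue mod 47.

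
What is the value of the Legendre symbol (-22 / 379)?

First reduce: -22 ≡ 357 (mod 379).
Reciprocity: 357 ≡ 1 and 379 ≡ 3 (mod 4), so (357/379) = +(379/357).
Reduce top mod 357: now compute (22/357).
Pull out 2: since 357 ≡ 5 (mod 8), (2/357) = -1.
Reciprocity: 11 ≡ 3 and 357 ≡ 1 (mod 4), so (11/357) = +(357/11).
Reduce top mod 11: now compute (5/11).
Reciprocity: 5 ≡ 1 and 11 ≡ 3 (mod 4), so (5/11) = +(11/5).
Reduce top mod 5: now compute (1/5).
Reached (1/5) = 1. Collecting the sign flips along the way, the symbol is -1.

-1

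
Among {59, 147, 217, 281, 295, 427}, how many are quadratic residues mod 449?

3

(59/449) = +1 → QR.
(147/449) = -1 → non-residue.
(217/449) = -1 → non-residue.
(281/449) = -1 → non-residue.
(295/449) = +1 → QR.
(427/449) = +1 → QR.
Total quadratic residues among the 6: 3.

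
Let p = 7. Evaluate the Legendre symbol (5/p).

-1

Reciprocity: 5 ≡ 1 and 7 ≡ 3 (mod 4), so (5/7) = +(7/5).
Reduce top mod 5: now compute (2/5).
Pull out 2: since 5 ≡ 5 (mod 8), (2/5) = -1.
Reached (1/5) = 1. Collecting the sign flips along the way, the symbol is -1.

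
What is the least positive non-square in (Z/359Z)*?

7

(2/359) = +1, so 2 is a residue.
(3/359) = +1, so 3 is a residue.
(4/359) = +1, so 4 is a residue.
(5/359) = +1, so 5 is a residue.
(6/359) = +1, so 6 is a residue.
(7/359) = −1, so 7 is the smallest positive non-residue mod 359.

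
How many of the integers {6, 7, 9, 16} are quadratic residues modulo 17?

2

(6/17) = -1 → non-residue.
(7/17) = -1 → non-residue.
(9/17) = +1 → QR.
(16/17) = +1 → QR.
Total quadratic residues among the 4: 2.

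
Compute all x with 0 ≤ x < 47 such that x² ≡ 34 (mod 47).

Since 47 ≡ 3 (mod 4), a square root of 34 is 34^((47+1)/4) = 34^12 mod 47.
Repeated squaring: 34^2≡28, 34^4≡32, 34^8≡37 (mod 47).
34^12 = 34^(8+4) ≡ 9 (mod 47).
Check: 9² = 81 ≡ 34 (mod 47). The two roots are 9 and 38.

9, 38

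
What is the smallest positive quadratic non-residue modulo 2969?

3

(2/2969) = +1, so 2 is a residue.
(3/2969) = −1, so 3 is the smallest positive non-residue mod 2969.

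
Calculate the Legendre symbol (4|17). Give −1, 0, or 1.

Pull out 2^2: since 17 ≡ 1 (mod 8), (2/17) = +1, so (2/17)^2 = +1.
Reached (1/17) = 1. Collecting the sign flips along the way, the symbol is +1.

1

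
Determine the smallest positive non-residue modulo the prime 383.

(2/383) = +1, so 2 is a residue.
(3/383) = +1, so 3 is a residue.
(4/383) = +1, so 4 is a residue.
(5/383) = −1, so 5 is the smallest positive non-residue mod 383.

5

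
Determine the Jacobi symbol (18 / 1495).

1

Pull out 2: since 1495 ≡ 7 (mod 8), (2/1495) = +1.
Reciprocity: 9 ≡ 1 and 1495 ≡ 3 (mod 4), so (9/1495) = +(1495/9).
Reduce top mod 9: now compute (1/9).
Reached (1/9) = 1. Collecting the sign flips along the way, the symbol is +1.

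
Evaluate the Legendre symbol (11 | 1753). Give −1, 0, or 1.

1

Reciprocity: 11 ≡ 3 and 1753 ≡ 1 (mod 4), so (11/1753) = +(1753/11).
Reduce top mod 11: now compute (4/11).
Pull out 2^2: since 11 ≡ 3 (mod 8), (2/11) = -1, so (2/11)^2 = +1.
Reached (1/11) = 1. Collecting the sign flips along the way, the symbol is +1.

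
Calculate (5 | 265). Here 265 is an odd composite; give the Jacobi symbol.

Reciprocity: 5 ≡ 1 and 265 ≡ 1 (mod 4), so (5/265) = +(265/5).
Reduce top mod 5: now compute (0/5).
Top reduces to 0: gcd > 1, so the symbol is 0.

0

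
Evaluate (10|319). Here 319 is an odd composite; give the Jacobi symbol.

1

Pull out 2: since 319 ≡ 7 (mod 8), (2/319) = +1.
Reciprocity: 5 ≡ 1 and 319 ≡ 3 (mod 4), so (5/319) = +(319/5).
Reduce top mod 5: now compute (4/5).
Pull out 2^2: since 5 ≡ 5 (mod 8), (2/5) = -1, so (2/5)^2 = +1.
Reached (1/5) = 1. Collecting the sign flips along the way, the symbol is +1.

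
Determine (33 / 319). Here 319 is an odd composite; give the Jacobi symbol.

0

Reciprocity: 33 ≡ 1 and 319 ≡ 3 (mod 4), so (33/319) = +(319/33).
Reduce top mod 33: now compute (22/33).
Pull out 2: since 33 ≡ 1 (mod 8), (2/33) = +1.
Reciprocity: 11 ≡ 3 and 33 ≡ 1 (mod 4), so (11/33) = +(33/11).
Reduce top mod 11: now compute (0/11).
Top reduces to 0: gcd > 1, so the symbol is 0.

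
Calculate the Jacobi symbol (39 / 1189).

-1

Reciprocity: 39 ≡ 3 and 1189 ≡ 1 (mod 4), so (39/1189) = +(1189/39).
Reduce top mod 39: now compute (19/39).
Reciprocity: 19 ≡ 3 and 39 ≡ 3 (mod 4), so (19/39) = −(39/19).
Reduce top mod 19: now compute (1/19).
Reached (1/19) = 1. Collecting the sign flips along the way, the symbol is -1.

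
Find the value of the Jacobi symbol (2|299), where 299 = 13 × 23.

-1

Pull out 2: since 299 ≡ 3 (mod 8), (2/299) = -1.
Reached (1/299) = 1. Collecting the sign flips along the way, the symbol is -1.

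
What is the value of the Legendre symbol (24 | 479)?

Pull out 2^3: since 479 ≡ 7 (mod 8), (2/479) = +1, so (2/479)^3 = +1.
Reciprocity: 3 ≡ 3 and 479 ≡ 3 (mod 4), so (3/479) = −(479/3).
Reduce top mod 3: now compute (2/3).
Pull out 2: since 3 ≡ 3 (mod 8), (2/3) = -1.
Reached (1/3) = 1. Collecting the sign flips along the way, the symbol is +1.

1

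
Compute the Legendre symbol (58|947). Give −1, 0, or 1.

1

Pull out 2: since 947 ≡ 3 (mod 8), (2/947) = -1.
Reciprocity: 29 ≡ 1 and 947 ≡ 3 (mod 4), so (29/947) = +(947/29).
Reduce top mod 29: now compute (19/29).
Reciprocity: 19 ≡ 3 and 29 ≡ 1 (mod 4), so (19/29) = +(29/19).
Reduce top mod 19: now compute (10/19).
Pull out 2: since 19 ≡ 3 (mod 8), (2/19) = -1.
Reciprocity: 5 ≡ 1 and 19 ≡ 3 (mod 4), so (5/19) = +(19/5).
Reduce top mod 5: now compute (4/5).
Pull out 2^2: since 5 ≡ 5 (mod 8), (2/5) = -1, so (2/5)^2 = +1.
Reached (1/5) = 1. Collecting the sign flips along the way, the symbol is +1.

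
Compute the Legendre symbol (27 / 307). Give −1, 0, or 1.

Euler's criterion: (27/307) ≡ 27^153 (mod 307).
27^2 ≡ 115 (mod 307)
27^4 ≡ 24 (mod 307)
27^8 ≡ 269 (mod 307)
27^16 ≡ 216 (mod 307)
27^32 ≡ 299 (mod 307)
27^64 ≡ 64 (mod 307)
27^128 ≡ 105 (mod 307)
27^153 = 27^(128+16+8+1) ≡ 306 (mod 307).
Result is 306 ≡ −1, so (27/307) = −1.

-1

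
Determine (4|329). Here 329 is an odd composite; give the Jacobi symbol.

1

Pull out 2^2: since 329 ≡ 1 (mod 8), (2/329) = +1, so (2/329)^2 = +1.
Reached (1/329) = 1. Collecting the sign flips along the way, the symbol is +1.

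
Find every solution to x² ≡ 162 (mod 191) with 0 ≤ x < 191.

Since 191 ≡ 3 (mod 4), a square root of 162 is 162^((191+1)/4) = 162^48 mod 191.
Repeated squaring: 162^2≡77, 162^4≡8, 162^8≡64, 162^16≡85, 162^32≡158 (mod 191).
162^48 = 162^(32+16) ≡ 60 (mod 191).
Check: 60² = 3600 ≡ 162 (mod 191). The two roots are 60 and 131.

60, 131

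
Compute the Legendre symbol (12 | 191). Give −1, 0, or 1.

Euler's criterion: (12/191) ≡ 12^95 (mod 191).
12^2 ≡ 144 (mod 191)
12^4 ≡ 108 (mod 191)
12^8 ≡ 13 (mod 191)
12^16 ≡ 169 (mod 191)
12^32 ≡ 102 (mod 191)
12^64 ≡ 90 (mod 191)
12^95 = 12^(64+16+8+4+2+1) ≡ 1 (mod 191).
Result is 1, so (12/191) = 1.

1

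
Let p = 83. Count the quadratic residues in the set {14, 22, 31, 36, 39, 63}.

(14/83) = -1 → non-residue.
(22/83) = -1 → non-residue.
(31/83) = +1 → QR.
(36/83) = +1 → QR.
(39/83) = -1 → non-residue.
(63/83) = +1 → QR.
Total quadratic residues among the 6: 3.

3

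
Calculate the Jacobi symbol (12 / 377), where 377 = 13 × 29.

Pull out 2^2: since 377 ≡ 1 (mod 8), (2/377) = +1, so (2/377)^2 = +1.
Reciprocity: 3 ≡ 3 and 377 ≡ 1 (mod 4), so (3/377) = +(377/3).
Reduce top mod 3: now compute (2/3).
Pull out 2: since 3 ≡ 3 (mod 8), (2/3) = -1.
Reached (1/3) = 1. Collecting the sign flips along the way, the symbol is -1.

-1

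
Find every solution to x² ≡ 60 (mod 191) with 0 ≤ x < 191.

92, 99

Since 191 ≡ 3 (mod 4), a square root of 60 is 60^((191+1)/4) = 60^48 mod 191.
Repeated squaring: 60^2≡162, 60^4≡77, 60^8≡8, 60^16≡64, 60^32≡85 (mod 191).
60^48 = 60^(32+16) ≡ 92 (mod 191).
Check: 92² = 8464 ≡ 60 (mod 191). The two roots are 92 and 99.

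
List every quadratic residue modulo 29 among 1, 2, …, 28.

1 4 5 6 7 9 13 16 20 22 23 24 25 28

Square k = 1,…,14 (k and 29−k give the same square):
1²=1, 2²=4, 3²=9, 4²=16, 5²=25, 6²≡7, 7²≡20, 8²≡6, 9²≡23, 10²≡13, 11²≡5, 12²≡28, 13²≡24, 14²≡22 (mod 29).
So the quadratic residues mod 29 are {1, 4, 5, 6, 7, 9, 13, 16, 20, 22, 23, 24, 25, 28}.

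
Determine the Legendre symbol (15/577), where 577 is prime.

-1

Reciprocity: 15 ≡ 3 and 577 ≡ 1 (mod 4), so (15/577) = +(577/15).
Reduce top mod 15: now compute (7/15).
Reciprocity: 7 ≡ 3 and 15 ≡ 3 (mod 4), so (7/15) = −(15/7).
Reduce top mod 7: now compute (1/7).
Reached (1/7) = 1. Collecting the sign flips along the way, the symbol is -1.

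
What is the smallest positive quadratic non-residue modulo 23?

5

(2/23) = +1, so 2 is a residue.
(3/23) = +1, so 3 is a residue.
(4/23) = +1, so 4 is a residue.
(5/23) = −1, so 5 is the smallest positive non-residue mod 23.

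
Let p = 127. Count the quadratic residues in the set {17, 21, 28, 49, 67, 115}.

(17/127) = +1 → QR.
(21/127) = +1 → QR.
(28/127) = -1 → non-residue.
(49/127) = +1 → QR.
(67/127) = -1 → non-residue.
(115/127) = +1 → QR.
Total quadratic residues among the 6: 4.

4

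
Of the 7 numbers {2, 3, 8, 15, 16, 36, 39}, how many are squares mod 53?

(2/53) = -1 → non-residue.
(3/53) = -1 → non-residue.
(8/53) = -1 → non-residue.
(15/53) = +1 → QR.
(16/53) = +1 → QR.
(36/53) = +1 → QR.
(39/53) = -1 → non-residue.
Total quadratic residues among the 7: 3.

3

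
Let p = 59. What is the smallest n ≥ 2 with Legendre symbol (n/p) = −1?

(2/59) = −1, so 2 is the smallest positive non-residue mod 59.

2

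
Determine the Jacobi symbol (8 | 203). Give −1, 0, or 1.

-1

Pull out 2^3: since 203 ≡ 3 (mod 8), (2/203) = -1, so (2/203)^3 = -1.
Reached (1/203) = 1. Collecting the sign flips along the way, the symbol is -1.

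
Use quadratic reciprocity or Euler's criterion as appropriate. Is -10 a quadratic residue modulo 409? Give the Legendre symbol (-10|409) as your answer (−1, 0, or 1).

1

Euler's criterion: (-10/409) ≡ 399^204 (mod 409).
399^2 ≡ 100 (mod 409)
399^4 ≡ 184 (mod 409)
399^8 ≡ 318 (mod 409)
399^16 ≡ 101 (mod 409)
399^32 ≡ 385 (mod 409)
399^64 ≡ 167 (mod 409)
399^128 ≡ 77 (mod 409)
399^204 = 399^(128+64+8+4) ≡ 1 (mod 409).
Result is 1, so (-10/409) = 1.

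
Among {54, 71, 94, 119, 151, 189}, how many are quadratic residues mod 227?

2

(54/227) = -1 → non-residue.
(71/227) = +1 → QR.
(94/227) = -1 → non-residue.
(119/227) = -1 → non-residue.
(151/227) = -1 → non-residue.
(189/227) = +1 → QR.
Total quadratic residues among the 6: 2.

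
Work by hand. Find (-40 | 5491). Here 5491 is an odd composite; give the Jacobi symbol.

1

First reduce: -40 ≡ 5451 (mod 5491).
Reciprocity: 5451 ≡ 3 and 5491 ≡ 3 (mod 4), so (5451/5491) = −(5491/5451).
Reduce top mod 5451: now compute (40/5451).
Pull out 2^3: since 5451 ≡ 3 (mod 8), (2/5451) = -1, so (2/5451)^3 = -1.
Reciprocity: 5 ≡ 1 and 5451 ≡ 3 (mod 4), so (5/5451) = +(5451/5).
Reduce top mod 5: now compute (1/5).
Reached (1/5) = 1. Collecting the sign flips along the way, the symbol is +1.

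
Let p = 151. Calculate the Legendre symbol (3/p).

Reciprocity: 3 ≡ 3 and 151 ≡ 3 (mod 4), so (3/151) = −(151/3).
Reduce top mod 3: now compute (1/3).
Reached (1/3) = 1. Collecting the sign flips along the way, the symbol is -1.

-1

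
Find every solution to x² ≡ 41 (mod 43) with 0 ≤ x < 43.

16, 27

Since 43 ≡ 3 (mod 4), a square root of 41 is 41^((43+1)/4) = 41^11 mod 43.
Repeated squaring: 41^2≡4, 41^4≡16, 41^8≡41 (mod 43).
41^11 = 41^(8+2+1) ≡ 16 (mod 43).
Check: 16² = 256 ≡ 41 (mod 43). The two roots are 16 and 27.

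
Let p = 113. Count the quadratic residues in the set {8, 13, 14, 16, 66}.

(8/113) = +1 → QR.
(13/113) = +1 → QR.
(14/113) = +1 → QR.
(16/113) = +1 → QR.
(66/113) = -1 → non-residue.
Total quadratic residues among the 5: 4.

4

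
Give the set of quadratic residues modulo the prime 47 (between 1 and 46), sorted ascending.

Square k = 1,…,23 (k and 47−k give the same square):
1²=1, 2²=4, 3²=9, 4²=16, 5²=25, 6²=36, 7²≡2, 8²≡17, 9²≡34, 10²≡6, 11²≡27, 12²≡3, 13²≡28, 14²≡8, 15²≡37, 16²≡21, 17²≡7, 18²≡42, 19²≡32, 20²≡24, 21²≡18, 22²≡14, 23²≡12 (mod 47).
So the quadratic residues mod 47 are {1, 2, 3, 4, 6, 7, 8, 9, 12, 14, 16, 17, 18, 21, 24, 25, 27, 28, 32, 34, 36, 37, 42}.

1 2 3 4 6 7 8 9 12 14 16 17 18 21 24 25 27 28 32 34 36 37 42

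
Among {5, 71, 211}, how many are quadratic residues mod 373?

(5/373) = -1 → non-residue.
(71/373) = +1 → QR.
(211/373) = -1 → non-residue.
Total quadratic residues among the 3: 1.

1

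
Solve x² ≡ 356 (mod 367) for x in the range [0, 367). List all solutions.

110, 257

Since 367 ≡ 3 (mod 4), a square root of 356 is 356^((367+1)/4) = 356^92 mod 367.
Repeated squaring: 356^2≡121, 356^4≡328, 356^8≡53, 356^16≡240, 356^32≡348, 356^64≡361 (mod 367).
356^92 = 356^(64+16+8+4) ≡ 110 (mod 367).
Check: 110² = 12100 ≡ 356 (mod 367). The two roots are 110 and 257.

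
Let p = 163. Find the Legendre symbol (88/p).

1

Pull out 2^3: since 163 ≡ 3 (mod 8), (2/163) = -1, so (2/163)^3 = -1.
Reciprocity: 11 ≡ 3 and 163 ≡ 3 (mod 4), so (11/163) = −(163/11).
Reduce top mod 11: now compute (9/11).
Reciprocity: 9 ≡ 1 and 11 ≡ 3 (mod 4), so (9/11) = +(11/9).
Reduce top mod 9: now compute (2/9).
Pull out 2: since 9 ≡ 1 (mod 8), (2/9) = +1.
Reached (1/9) = 1. Collecting the sign flips along the way, the symbol is +1.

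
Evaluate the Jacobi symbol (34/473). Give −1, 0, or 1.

-1

Pull out 2: since 473 ≡ 1 (mod 8), (2/473) = +1.
Reciprocity: 17 ≡ 1 and 473 ≡ 1 (mod 4), so (17/473) = +(473/17).
Reduce top mod 17: now compute (14/17).
Pull out 2: since 17 ≡ 1 (mod 8), (2/17) = +1.
Reciprocity: 7 ≡ 3 and 17 ≡ 1 (mod 4), so (7/17) = +(17/7).
Reduce top mod 7: now compute (3/7).
Reciprocity: 3 ≡ 3 and 7 ≡ 3 (mod 4), so (3/7) = −(7/3).
Reduce top mod 3: now compute (1/3).
Reached (1/3) = 1. Collecting the sign flips along the way, the symbol is -1.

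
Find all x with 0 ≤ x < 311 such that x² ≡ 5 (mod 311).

117, 194

Since 311 ≡ 3 (mod 4), a square root of 5 is 5^((311+1)/4) = 5^78 mod 311.
Repeated squaring: 5^2≡25, 5^4≡3, 5^8≡9, 5^16≡81, 5^32≡30, 5^64≡278 (mod 311).
5^78 = 5^(64+8+4+2) ≡ 117 (mod 311).
Check: 117² = 13689 ≡ 5 (mod 311). The two roots are 117 and 194.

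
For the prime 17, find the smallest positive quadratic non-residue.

3

(2/17) = +1, so 2 is a residue.
(3/17) = −1, so 3 is the smallest positive non-residue mod 17.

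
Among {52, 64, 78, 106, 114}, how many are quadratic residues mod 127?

2

(52/127) = +1 → QR.
(64/127) = +1 → QR.
(78/127) = -1 → non-residue.
(106/127) = -1 → non-residue.
(114/127) = -1 → non-residue.
Total quadratic residues among the 5: 2.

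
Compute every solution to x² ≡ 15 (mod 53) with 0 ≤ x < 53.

53 ≡ 1 (mod 4), so we find a root by search.
Trying successive values, 11² = 121 ≡ 15 (mod 53). The other root is 53 − 11 = 42.

11, 42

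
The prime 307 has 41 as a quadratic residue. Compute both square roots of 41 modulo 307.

111, 196

Since 307 ≡ 3 (mod 4), a square root of 41 is 41^((307+1)/4) = 41^77 mod 307.
Repeated squaring: 41^2≡146, 41^4≡133, 41^8≡190, 41^16≡181, 41^32≡219, 41^64≡69 (mod 307).
41^77 = 41^(64+8+4+1) ≡ 196 (mod 307).
Check: 196² = 38416 ≡ 41 (mod 307). The two roots are 111 and 196.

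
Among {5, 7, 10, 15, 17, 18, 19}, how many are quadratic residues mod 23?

1

(5/23) = -1 → non-residue.
(7/23) = -1 → non-residue.
(10/23) = -1 → non-residue.
(15/23) = -1 → non-residue.
(17/23) = -1 → non-residue.
(18/23) = +1 → QR.
(19/23) = -1 → non-residue.
Total quadratic residues among the 7: 1.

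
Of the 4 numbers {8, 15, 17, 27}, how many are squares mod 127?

(8/127) = +1 → QR.
(15/127) = +1 → QR.
(17/127) = +1 → QR.
(27/127) = -1 → non-residue.
Total quadratic residues among the 4: 3.

3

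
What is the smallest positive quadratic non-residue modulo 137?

3

(2/137) = +1, so 2 is a residue.
(3/137) = −1, so 3 is the smallest positive non-residue mod 137.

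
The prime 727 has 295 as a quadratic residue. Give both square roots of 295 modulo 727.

213, 514

Since 727 ≡ 3 (mod 4), a square root of 295 is 295^((727+1)/4) = 295^182 mod 727.
Repeated squaring: 295^2≡512, 295^4≡424, 295^8≡207, 295^16≡683, 295^32≡482, 295^64≡411, 295^128≡257 (mod 727).
295^182 = 295^(128+32+16+4+2) ≡ 514 (mod 727).
Check: 514² = 264196 ≡ 295 (mod 727). The two roots are 213 and 514.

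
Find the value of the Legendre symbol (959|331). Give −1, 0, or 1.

First reduce: 959 ≡ 297 (mod 331).
Reciprocity: 297 ≡ 1 and 331 ≡ 3 (mod 4), so (297/331) = +(331/297).
Reduce top mod 297: now compute (34/297).
Pull out 2: since 297 ≡ 1 (mod 8), (2/297) = +1.
Reciprocity: 17 ≡ 1 and 297 ≡ 1 (mod 4), so (17/297) = +(297/17).
Reduce top mod 17: now compute (8/17).
Pull out 2^3: since 17 ≡ 1 (mod 8), (2/17) = +1, so (2/17)^3 = +1.
Reached (1/17) = 1. Collecting the sign flips along the way, the symbol is +1.

1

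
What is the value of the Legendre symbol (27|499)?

Euler's criterion: (27/499) ≡ 27^249 (mod 499).
27^2 ≡ 230 (mod 499)
27^4 ≡ 6 (mod 499)
27^8 ≡ 36 (mod 499)
27^16 ≡ 298 (mod 499)
27^32 ≡ 481 (mod 499)
27^64 ≡ 324 (mod 499)
27^128 ≡ 186 (mod 499)
27^249 = 27^(128+64+32+16+8+1) ≡ 498 (mod 499).
Result is 498 ≡ −1, so (27/499) = −1.

-1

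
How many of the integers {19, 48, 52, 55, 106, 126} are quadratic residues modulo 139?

(19/139) = -1 → non-residue.
(48/139) = -1 → non-residue.
(52/139) = +1 → QR.
(55/139) = +1 → QR.
(106/139) = +1 → QR.
(126/139) = -1 → non-residue.
Total quadratic residues among the 6: 3.

3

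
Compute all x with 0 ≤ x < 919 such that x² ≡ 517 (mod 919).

230, 689

Since 919 ≡ 3 (mod 4), a square root of 517 is 517^((919+1)/4) = 517^230 mod 919.
Repeated squaring: 517^2≡779, 517^4≡301, 517^8≡539, 517^16≡117, 517^32≡823, 517^64≡26, 517^128≡676 (mod 919).
517^230 = 517^(128+64+32+4+2) ≡ 230 (mod 919).
Check: 230² = 52900 ≡ 517 (mod 919). The two roots are 230 and 689.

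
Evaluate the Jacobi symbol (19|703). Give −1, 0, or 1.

Reciprocity: 19 ≡ 3 and 703 ≡ 3 (mod 4), so (19/703) = −(703/19).
Reduce top mod 19: now compute (0/19).
Top reduces to 0: gcd > 1, so the symbol is 0.

0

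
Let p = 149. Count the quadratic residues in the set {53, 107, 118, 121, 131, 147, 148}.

5

(53/149) = +1 → QR.
(107/149) = +1 → QR.
(118/149) = +1 → QR.
(121/149) = +1 → QR.
(131/149) = -1 → non-residue.
(147/149) = -1 → non-residue.
(148/149) = +1 → QR.
Total quadratic residues among the 7: 5.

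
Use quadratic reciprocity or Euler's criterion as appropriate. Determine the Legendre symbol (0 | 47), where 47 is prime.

Top reduces to 0: gcd > 1, so the symbol is 0.

0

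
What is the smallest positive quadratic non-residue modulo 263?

5

(2/263) = +1, so 2 is a residue.
(3/263) = +1, so 3 is a residue.
(4/263) = +1, so 4 is a residue.
(5/263) = −1, so 5 is the smallest positive non-residue mod 263.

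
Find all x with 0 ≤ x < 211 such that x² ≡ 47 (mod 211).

70, 141

Since 211 ≡ 3 (mod 4), a square root of 47 is 47^((211+1)/4) = 47^53 mod 211.
Repeated squaring: 47^2≡99, 47^4≡95, 47^8≡163, 47^16≡194, 47^32≡78 (mod 211).
47^53 = 47^(32+16+4+1) ≡ 70 (mod 211).
Check: 70² = 4900 ≡ 47 (mod 211). The two roots are 70 and 141.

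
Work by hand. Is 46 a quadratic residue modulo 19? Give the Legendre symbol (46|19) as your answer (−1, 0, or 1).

Euler's criterion: (46/19) ≡ 8^9 (mod 19).
8^2 ≡ 7 (mod 19)
8^4 ≡ 11 (mod 19)
8^8 ≡ 7 (mod 19)
8^9 = 8^(8+1) ≡ 18 (mod 19).
Result is 18 ≡ −1, so (46/19) = −1.

-1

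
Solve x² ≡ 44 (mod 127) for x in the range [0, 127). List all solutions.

Since 127 ≡ 3 (mod 4), a square root of 44 is 44^((127+1)/4) = 44^32 mod 127.
Repeated squaring: 44^2≡31, 44^4≡72, 44^8≡104, 44^16≡21, 44^32≡60 (mod 127).
44^32 = 44^(32) ≡ 60 (mod 127).
Check: 60² = 3600 ≡ 44 (mod 127). The two roots are 60 and 67.

60, 67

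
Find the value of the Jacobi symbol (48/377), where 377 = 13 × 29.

Pull out 2^4: since 377 ≡ 1 (mod 8), (2/377) = +1, so (2/377)^4 = +1.
Reciprocity: 3 ≡ 3 and 377 ≡ 1 (mod 4), so (3/377) = +(377/3).
Reduce top mod 3: now compute (2/3).
Pull out 2: since 3 ≡ 3 (mod 8), (2/3) = -1.
Reached (1/3) = 1. Collecting the sign flips along the way, the symbol is -1.

-1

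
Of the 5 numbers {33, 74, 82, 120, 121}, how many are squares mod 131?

(33/131) = +1 → QR.
(74/131) = +1 → QR.
(82/131) = -1 → non-residue.
(120/131) = -1 → non-residue.
(121/131) = +1 → QR.
Total quadratic residues among the 5: 3.

3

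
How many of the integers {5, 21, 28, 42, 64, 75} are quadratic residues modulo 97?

2

(5/97) = -1 → non-residue.
(21/97) = -1 → non-residue.
(28/97) = -1 → non-residue.
(42/97) = -1 → non-residue.
(64/97) = +1 → QR.
(75/97) = +1 → QR.
Total quadratic residues among the 6: 2.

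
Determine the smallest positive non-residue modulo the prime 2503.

(2/2503) = +1, so 2 is a residue.
(3/2503) = −1, so 3 is the smallest positive non-residue mod 2503.

3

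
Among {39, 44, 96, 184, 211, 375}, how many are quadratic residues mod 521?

2

(39/521) = -1 → non-residue.
(44/521) = +1 → QR.
(96/521) = -1 → non-residue.
(184/521) = -1 → non-residue.
(211/521) = +1 → QR.
(375/521) = -1 → non-residue.
Total quadratic residues among the 6: 2.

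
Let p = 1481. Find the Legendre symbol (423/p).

Reciprocity: 423 ≡ 3 and 1481 ≡ 1 (mod 4), so (423/1481) = +(1481/423).
Reduce top mod 423: now compute (212/423).
Pull out 2^2: since 423 ≡ 7 (mod 8), (2/423) = +1, so (2/423)^2 = +1.
Reciprocity: 53 ≡ 1 and 423 ≡ 3 (mod 4), so (53/423) = +(423/53).
Reduce top mod 53: now compute (52/53).
Pull out 2^2: since 53 ≡ 5 (mod 8), (2/53) = -1, so (2/53)^2 = +1.
Reciprocity: 13 ≡ 1 and 53 ≡ 1 (mod 4), so (13/53) = +(53/13).
Reduce top mod 13: now compute (1/13).
Reached (1/13) = 1. Collecting the sign flips along the way, the symbol is +1.

1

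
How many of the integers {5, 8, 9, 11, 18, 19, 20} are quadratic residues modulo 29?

3

(5/29) = +1 → QR.
(8/29) = -1 → non-residue.
(9/29) = +1 → QR.
(11/29) = -1 → non-residue.
(18/29) = -1 → non-residue.
(19/29) = -1 → non-residue.
(20/29) = +1 → QR.
Total quadratic residues among the 7: 3.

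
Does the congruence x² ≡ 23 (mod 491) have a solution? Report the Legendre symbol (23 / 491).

Euler's criterion: (23/491) ≡ 23^245 (mod 491).
23^2 ≡ 38 (mod 491)
23^4 ≡ 462 (mod 491)
23^8 ≡ 350 (mod 491)
23^16 ≡ 241 (mod 491)
23^32 ≡ 143 (mod 491)
23^64 ≡ 318 (mod 491)
23^128 ≡ 469 (mod 491)
23^245 = 23^(128+64+32+16+4+1) ≡ 490 (mod 491).
Result is 490 ≡ −1, so (23/491) = −1.

-1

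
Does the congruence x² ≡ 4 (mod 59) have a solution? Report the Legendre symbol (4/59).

1

Pull out 2^2: since 59 ≡ 3 (mod 8), (2/59) = -1, so (2/59)^2 = +1.
Reached (1/59) = 1. Collecting the sign flips along the way, the symbol is +1.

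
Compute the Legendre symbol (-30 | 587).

Euler's criterion: (-30/587) ≡ 557^293 (mod 587).
557^2 ≡ 313 (mod 587)
557^4 ≡ 527 (mod 587)
557^8 ≡ 78 (mod 587)
557^16 ≡ 214 (mod 587)
557^32 ≡ 10 (mod 587)
557^64 ≡ 100 (mod 587)
557^128 ≡ 21 (mod 587)
557^256 ≡ 441 (mod 587)
557^293 = 557^(256+32+4+1) ≡ 586 (mod 587).
Result is 586 ≡ −1, so (-30/587) = −1.

-1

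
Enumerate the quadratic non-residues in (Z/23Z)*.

Square k = 1,…,11 (k and 23−k give the same square):
1²=1, 2²=4, 3²=9, 4²=16, 5²≡2, 6²≡13, 7²≡3, 8²≡18, 9²≡12, 10²≡8, 11²≡6 (mod 23).
The residues are {1, 2, 3, 4, 6, 8, 9, 12, 13, 16, 18}; the non-residues are the remaining 11 nonzero classes.

5 7 10 11 14 15 17 19 20 21 22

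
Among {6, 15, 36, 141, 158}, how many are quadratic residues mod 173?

(6/173) = +1 → QR.
(15/173) = +1 → QR.
(36/173) = +1 → QR.
(141/173) = -1 → non-residue.
(158/173) = +1 → QR.
Total quadratic residues among the 5: 4.

4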